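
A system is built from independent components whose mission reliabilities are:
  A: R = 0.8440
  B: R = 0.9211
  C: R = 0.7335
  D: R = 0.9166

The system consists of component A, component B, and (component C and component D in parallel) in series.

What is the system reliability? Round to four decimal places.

Parallel (C and D): 1 − (1 − 0.733500)(1 − 0.916600) = 0.977774
Series (A, B, and [0.977774]): 0.844000 × 0.921100 × 0.977774 = 0.7601

0.7601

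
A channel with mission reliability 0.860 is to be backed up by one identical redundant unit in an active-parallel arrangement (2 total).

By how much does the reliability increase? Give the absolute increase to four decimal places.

R_before = 0.860
R_after = 1 − (1 − 0.860)^2 = 0.9804
ΔR = 0.9804 − 0.860 = 0.1204

0.1204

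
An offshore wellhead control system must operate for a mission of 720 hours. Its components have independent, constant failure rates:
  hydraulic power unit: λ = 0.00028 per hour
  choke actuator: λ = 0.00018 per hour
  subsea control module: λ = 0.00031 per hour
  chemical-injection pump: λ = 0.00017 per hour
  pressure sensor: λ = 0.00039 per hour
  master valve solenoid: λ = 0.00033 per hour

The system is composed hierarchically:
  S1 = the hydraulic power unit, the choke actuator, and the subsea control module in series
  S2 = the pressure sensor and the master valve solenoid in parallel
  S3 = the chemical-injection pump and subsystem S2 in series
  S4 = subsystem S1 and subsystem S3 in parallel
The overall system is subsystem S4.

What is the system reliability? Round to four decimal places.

R(hydraulic power unit) = exp(−0.00028 × 720) = 0.817422
R(choke actuator) = exp(−0.00018 × 720) = 0.878447
R(subsea control module) = exp(−0.00031 × 720) = 0.799955
R(chemical-injection pump) = exp(−0.00017 × 720) = 0.884794
R(pressure sensor) = exp(−0.00039 × 720) = 0.755179
R(master valve solenoid) = exp(−0.00033 × 720) = 0.788518
Series (hydraulic power unit, choke actuator, and subsea control module): 0.817422 × 0.878447 × 0.799955 = 0.574417
Parallel (pressure sensor and master valve solenoid): 1 − (1 − 0.755179)(1 − 0.788518) = 0.948225
Series (chemical-injection pump and [0.948225]): 0.884794 × 0.948225 = 0.838984
Parallel ([0.574417] and [0.838984]): 1 − (1 − 0.574417)(1 − 0.838984) = 0.9315

0.9315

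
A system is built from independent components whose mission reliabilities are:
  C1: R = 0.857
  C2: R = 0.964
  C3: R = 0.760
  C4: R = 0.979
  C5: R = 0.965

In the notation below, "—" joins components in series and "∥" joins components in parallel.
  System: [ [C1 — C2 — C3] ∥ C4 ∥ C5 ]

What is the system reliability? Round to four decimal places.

Series (C1, C2, and C3): 0.857000 × 0.964000 × 0.760000 = 0.627872
Parallel ([0.627872], C4, and C5): 1 − (1 − 0.627872)(1 − 0.979000)(1 − 0.965000) = 0.9997

0.9997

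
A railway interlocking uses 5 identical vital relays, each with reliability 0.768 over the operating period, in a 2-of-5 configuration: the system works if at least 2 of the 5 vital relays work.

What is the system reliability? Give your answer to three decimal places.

R = Σ_{i=2}^{5} C(5,i) p^i (1−p)^{5−i} with p = 0.768
C(5,2)·0.768^2·0.232^3 = 0.07365
C(5,3)·0.768^3·0.232^2 = 0.24381
C(5,4)·0.768^4·0.232^1 = 0.40356
C(5,5)·0.768^5·0.232^0 = 0.26718
Sum = 0.988

0.988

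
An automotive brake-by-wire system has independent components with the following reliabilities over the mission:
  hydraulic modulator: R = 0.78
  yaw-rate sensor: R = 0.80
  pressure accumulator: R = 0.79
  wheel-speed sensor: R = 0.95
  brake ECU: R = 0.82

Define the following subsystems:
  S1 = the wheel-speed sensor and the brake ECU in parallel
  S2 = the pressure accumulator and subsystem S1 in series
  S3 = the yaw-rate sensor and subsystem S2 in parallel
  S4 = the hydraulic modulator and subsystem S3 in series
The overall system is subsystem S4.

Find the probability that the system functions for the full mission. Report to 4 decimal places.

0.7461

Parallel (wheel-speed sensor and brake ECU): 1 − (1 − 0.950000)(1 − 0.820000) = 0.991000
Series (pressure accumulator and [0.991000]): 0.790000 × 0.991000 = 0.782890
Parallel (yaw-rate sensor and [0.782890]): 1 − (1 − 0.800000)(1 − 0.782890) = 0.956578
Series (hydraulic modulator and [0.956578]): 0.780000 × 0.956578 = 0.7461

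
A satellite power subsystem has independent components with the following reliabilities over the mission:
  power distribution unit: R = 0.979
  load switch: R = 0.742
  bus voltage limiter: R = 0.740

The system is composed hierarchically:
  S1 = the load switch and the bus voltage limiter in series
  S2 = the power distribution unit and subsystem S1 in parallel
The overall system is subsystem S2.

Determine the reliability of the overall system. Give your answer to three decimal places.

0.991

Series (load switch and bus voltage limiter): 0.74200 × 0.74000 = 0.54908
Parallel (power distribution unit and [0.54908]): 1 − (1 − 0.97900)(1 − 0.54908) = 0.991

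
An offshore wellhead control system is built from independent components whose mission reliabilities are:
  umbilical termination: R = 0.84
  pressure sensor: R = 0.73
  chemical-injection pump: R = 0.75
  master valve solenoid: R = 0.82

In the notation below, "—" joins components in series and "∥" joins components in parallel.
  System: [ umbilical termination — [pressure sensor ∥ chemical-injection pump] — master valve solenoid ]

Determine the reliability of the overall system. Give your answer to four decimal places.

Parallel (pressure sensor and chemical-injection pump): 1 − (1 − 0.730000)(1 − 0.750000) = 0.932500
Series (umbilical termination, [0.932500], and master valve solenoid): 0.840000 × 0.932500 × 0.820000 = 0.6423

0.6423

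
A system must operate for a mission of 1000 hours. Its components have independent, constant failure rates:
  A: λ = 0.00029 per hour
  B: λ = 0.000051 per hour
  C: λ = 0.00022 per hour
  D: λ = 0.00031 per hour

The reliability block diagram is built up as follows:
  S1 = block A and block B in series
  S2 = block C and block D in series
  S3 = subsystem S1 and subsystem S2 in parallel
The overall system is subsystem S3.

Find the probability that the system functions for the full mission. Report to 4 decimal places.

R(A) = exp(−0.00029 × 1000) = 0.748264
R(B) = exp(−0.000051 × 1000) = 0.950279
R(C) = exp(−0.00022 × 1000) = 0.802519
R(D) = exp(−0.00031 × 1000) = 0.733447
Series (A and B): 0.748264 × 0.950279 = 0.711060
Series (C and D): 0.802519 × 0.733447 = 0.588605
Parallel ([0.711060] and [0.588605]): 1 − (1 − 0.711060)(1 − 0.588605) = 0.8811

0.8811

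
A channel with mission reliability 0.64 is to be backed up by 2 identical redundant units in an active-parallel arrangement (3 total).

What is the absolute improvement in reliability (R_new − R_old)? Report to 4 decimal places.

0.3133

R_before = 0.64
R_after = 1 − (1 − 0.64)^3 = 0.9533
ΔR = 0.9533 − 0.64 = 0.3133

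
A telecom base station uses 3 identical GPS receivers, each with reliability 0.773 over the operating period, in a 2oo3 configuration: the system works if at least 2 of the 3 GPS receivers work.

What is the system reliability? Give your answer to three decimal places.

0.869

R = Σ_{i=2}^{3} C(3,i) p^i (1−p)^{3−i} with p = 0.773
C(3,2)·0.773^2·0.227^1 = 0.40692
C(3,3)·0.773^3·0.227^0 = 0.46189
Sum = 0.869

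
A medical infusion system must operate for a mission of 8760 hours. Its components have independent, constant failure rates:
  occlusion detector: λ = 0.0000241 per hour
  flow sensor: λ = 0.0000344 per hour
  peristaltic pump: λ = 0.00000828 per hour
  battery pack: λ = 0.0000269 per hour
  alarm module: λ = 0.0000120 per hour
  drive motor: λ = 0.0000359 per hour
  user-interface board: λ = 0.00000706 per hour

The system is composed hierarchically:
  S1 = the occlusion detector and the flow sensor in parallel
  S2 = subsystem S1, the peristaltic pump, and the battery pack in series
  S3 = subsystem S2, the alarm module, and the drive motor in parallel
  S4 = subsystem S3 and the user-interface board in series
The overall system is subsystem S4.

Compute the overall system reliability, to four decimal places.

0.9324

R(occlusion detector) = exp(−0.0000241 × 8760) = 0.809680
R(flow sensor) = exp(−0.0000344 × 8760) = 0.739823
R(peristaltic pump) = exp(−0.00000828 × 8760) = 0.930035
R(battery pack) = exp(−0.0000269 × 8760) = 0.790062
R(alarm module) = exp(−0.0000120 × 8760) = 0.900216
R(drive motor) = exp(−0.0000359 × 8760) = 0.730166
R(user-interface board) = exp(−0.00000706 × 8760) = 0.940028
Parallel (occlusion detector and flow sensor): 1 − (1 − 0.809680)(1 − 0.739823) = 0.950483
Series ([0.950483], peristaltic pump, and battery pack): 0.950483 × 0.930035 × 0.790062 = 0.698401
Parallel ([0.698401], alarm module, and drive motor): 1 − (1 − 0.698401)(1 − 0.900216)(1 − 0.730166) = 0.991879
Series ([0.991879] and user-interface board): 0.991879 × 0.940028 = 0.9324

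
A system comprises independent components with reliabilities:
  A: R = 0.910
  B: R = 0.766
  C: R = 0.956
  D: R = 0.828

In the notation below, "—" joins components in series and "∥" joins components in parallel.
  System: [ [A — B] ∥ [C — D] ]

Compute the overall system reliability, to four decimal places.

Series (A and B): 0.910000 × 0.766000 = 0.697060
Series (C and D): 0.956000 × 0.828000 = 0.791568
Parallel ([0.697060] and [0.791568]): 1 − (1 − 0.697060)(1 − 0.791568) = 0.9369

0.9369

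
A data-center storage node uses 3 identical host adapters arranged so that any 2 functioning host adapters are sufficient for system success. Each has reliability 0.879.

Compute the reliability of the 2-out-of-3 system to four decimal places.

0.9596

R = Σ_{i=2}^{3} C(3,i) p^i (1−p)^{3−i} with p = 0.879
C(3,2)·0.879^2·0.121^1 = 0.280469
C(3,3)·0.879^3·0.121^0 = 0.679151
Sum = 0.9596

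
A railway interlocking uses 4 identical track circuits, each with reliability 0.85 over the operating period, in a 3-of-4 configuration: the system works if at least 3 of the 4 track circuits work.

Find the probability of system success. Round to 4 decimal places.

R = Σ_{i=3}^{4} C(4,i) p^i (1−p)^{4−i} with p = 0.85
C(4,3)·0.85^3·0.15^1 = 0.368475
C(4,4)·0.85^4·0.15^0 = 0.522006
Sum = 0.8905

0.8905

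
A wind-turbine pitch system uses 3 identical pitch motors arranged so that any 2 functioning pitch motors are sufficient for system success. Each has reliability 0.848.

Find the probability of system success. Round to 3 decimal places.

R = Σ_{i=2}^{3} C(3,i) p^i (1−p)^{3−i} with p = 0.848
C(3,2)·0.848^2·0.152^1 = 0.32791
C(3,3)·0.848^3·0.152^0 = 0.60980
Sum = 0.938

0.938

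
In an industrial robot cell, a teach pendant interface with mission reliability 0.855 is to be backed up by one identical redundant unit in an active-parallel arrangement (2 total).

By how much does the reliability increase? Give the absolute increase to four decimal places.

R_before = 0.855
R_after = 1 − (1 − 0.855)^2 = 0.9790
ΔR = 0.9790 − 0.855 = 0.1240

0.1240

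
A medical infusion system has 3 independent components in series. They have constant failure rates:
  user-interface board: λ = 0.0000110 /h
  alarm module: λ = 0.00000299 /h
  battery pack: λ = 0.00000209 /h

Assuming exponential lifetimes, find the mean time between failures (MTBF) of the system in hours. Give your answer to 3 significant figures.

62200

Series of exponential components: λ_sys = Σ λ_i
λ_sys = 0.0000110 + 0.00000299 + 0.00000209 = 1.6080e-05 /h
MTBF = 1 / λ_sys = 62200 h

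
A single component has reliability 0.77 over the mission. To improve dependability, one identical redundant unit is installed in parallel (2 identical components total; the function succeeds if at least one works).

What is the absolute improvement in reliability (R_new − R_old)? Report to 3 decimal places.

R_before = 0.77
R_after = 1 − (1 − 0.77)^2 = 0.947
ΔR = 0.947 − 0.77 = 0.177

0.177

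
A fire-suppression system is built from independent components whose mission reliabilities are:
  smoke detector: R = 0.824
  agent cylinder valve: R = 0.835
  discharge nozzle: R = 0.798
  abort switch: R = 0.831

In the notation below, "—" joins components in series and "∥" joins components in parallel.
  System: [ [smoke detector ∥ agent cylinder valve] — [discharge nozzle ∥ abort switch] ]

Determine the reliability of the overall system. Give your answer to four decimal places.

0.9378

Parallel (smoke detector and agent cylinder valve): 1 − (1 − 0.824000)(1 − 0.835000) = 0.970960
Parallel (discharge nozzle and abort switch): 1 − (1 − 0.798000)(1 − 0.831000) = 0.965862
Series ([0.970960] and [0.965862]): 0.970960 × 0.965862 = 0.9378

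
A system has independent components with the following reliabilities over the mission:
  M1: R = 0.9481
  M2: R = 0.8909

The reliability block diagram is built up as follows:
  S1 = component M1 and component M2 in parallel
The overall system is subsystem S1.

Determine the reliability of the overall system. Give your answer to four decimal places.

Parallel (M1 and M2): 1 − (1 − 0.948100)(1 − 0.890900) = 0.9943

0.9943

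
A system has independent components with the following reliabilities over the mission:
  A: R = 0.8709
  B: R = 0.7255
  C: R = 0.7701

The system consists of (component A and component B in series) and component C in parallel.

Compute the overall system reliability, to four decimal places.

Series (A and B): 0.870900 × 0.725500 = 0.631838
Parallel ([0.631838] and C): 1 − (1 − 0.631838)(1 − 0.770100) = 0.9154

0.9154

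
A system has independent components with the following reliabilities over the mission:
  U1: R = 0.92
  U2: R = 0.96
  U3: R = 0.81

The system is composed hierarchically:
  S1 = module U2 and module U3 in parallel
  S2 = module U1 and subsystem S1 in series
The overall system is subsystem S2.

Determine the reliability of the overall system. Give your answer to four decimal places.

Parallel (U2 and U3): 1 − (1 − 0.960000)(1 − 0.810000) = 0.992400
Series (U1 and [0.992400]): 0.920000 × 0.992400 = 0.9130

0.9130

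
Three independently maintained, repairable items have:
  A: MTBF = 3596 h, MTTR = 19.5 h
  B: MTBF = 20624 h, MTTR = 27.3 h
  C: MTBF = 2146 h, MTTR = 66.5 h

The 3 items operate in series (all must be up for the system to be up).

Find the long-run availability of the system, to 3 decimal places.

0.963

A(A) = MTBF/(MTBF+MTTR) = 3596/(3596+19.5) = 0.994607
A(B) = MTBF/(MTBF+MTTR) = 20624/(20624+27.3) = 0.998678
A(C) = MTBF/(MTBF+MTTR) = 2146/(2146+66.5) = 0.969944
Series availability: 0.994607 × 0.998678 × 0.969944 = 0.963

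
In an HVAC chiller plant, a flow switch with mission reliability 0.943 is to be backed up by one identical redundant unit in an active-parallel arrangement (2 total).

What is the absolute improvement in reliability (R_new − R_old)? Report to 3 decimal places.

R_before = 0.943
R_after = 1 − (1 − 0.943)^2 = 0.997
ΔR = 0.997 − 0.943 = 0.054

0.054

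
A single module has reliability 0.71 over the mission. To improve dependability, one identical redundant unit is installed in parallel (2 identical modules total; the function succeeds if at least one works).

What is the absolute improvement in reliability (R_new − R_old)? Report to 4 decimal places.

0.2059

R_before = 0.71
R_after = 1 − (1 − 0.71)^2 = 0.9159
ΔR = 0.9159 − 0.71 = 0.2059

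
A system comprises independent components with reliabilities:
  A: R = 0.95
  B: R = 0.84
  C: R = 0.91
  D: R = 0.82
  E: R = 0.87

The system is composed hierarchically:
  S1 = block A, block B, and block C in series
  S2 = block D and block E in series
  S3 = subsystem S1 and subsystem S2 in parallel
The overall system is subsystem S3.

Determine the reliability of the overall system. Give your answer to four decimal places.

Series (A, B, and C): 0.950000 × 0.840000 × 0.910000 = 0.726180
Series (D and E): 0.820000 × 0.870000 = 0.713400
Parallel ([0.726180] and [0.713400]): 1 − (1 − 0.726180)(1 − 0.713400) = 0.9215

0.9215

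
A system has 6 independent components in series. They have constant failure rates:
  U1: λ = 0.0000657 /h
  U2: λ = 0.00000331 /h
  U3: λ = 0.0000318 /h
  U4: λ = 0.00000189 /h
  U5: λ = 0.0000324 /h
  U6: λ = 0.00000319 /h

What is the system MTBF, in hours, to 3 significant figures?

7230

Series of exponential components: λ_sys = Σ λ_i
λ_sys = 0.0000657 + 0.00000331 + 0.0000318 + 0.00000189 + 0.0000324 + 0.00000319 = 1.3829e-04 /h
MTBF = 1 / λ_sys = 7230 h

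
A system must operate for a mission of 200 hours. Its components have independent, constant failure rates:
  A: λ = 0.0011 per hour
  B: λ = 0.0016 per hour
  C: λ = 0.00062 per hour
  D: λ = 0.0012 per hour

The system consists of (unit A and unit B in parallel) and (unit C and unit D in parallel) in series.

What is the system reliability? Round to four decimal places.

R(A) = exp(−0.0011 × 200) = 0.802519
R(B) = exp(−0.0016 × 200) = 0.726149
R(C) = exp(−0.00062 × 200) = 0.883380
R(D) = exp(−0.0012 × 200) = 0.786628
Parallel (A and B): 1 − (1 − 0.802519)(1 − 0.726149) = 0.945920
Parallel (C and D): 1 − (1 − 0.883380)(1 − 0.786628) = 0.975117
Series ([0.945920] and [0.975117]): 0.945920 × 0.975117 = 0.9224

0.9224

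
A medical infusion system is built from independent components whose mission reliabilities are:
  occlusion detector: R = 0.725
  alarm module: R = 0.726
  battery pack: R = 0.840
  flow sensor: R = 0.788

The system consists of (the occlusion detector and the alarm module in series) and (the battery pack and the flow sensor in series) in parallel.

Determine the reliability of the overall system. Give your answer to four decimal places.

Series (occlusion detector and alarm module): 0.725000 × 0.726000 = 0.526350
Series (battery pack and flow sensor): 0.840000 × 0.788000 = 0.661920
Parallel ([0.526350] and [0.661920]): 1 − (1 − 0.526350)(1 − 0.661920) = 0.8399

0.8399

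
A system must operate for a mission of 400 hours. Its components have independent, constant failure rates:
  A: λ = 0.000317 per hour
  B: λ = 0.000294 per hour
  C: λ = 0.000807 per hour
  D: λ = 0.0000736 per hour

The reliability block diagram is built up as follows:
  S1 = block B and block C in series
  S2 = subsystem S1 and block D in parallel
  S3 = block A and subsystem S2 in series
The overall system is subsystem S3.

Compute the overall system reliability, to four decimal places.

0.8718

R(A) = exp(−0.000317 × 400) = 0.880910
R(B) = exp(−0.000294 × 400) = 0.889052
R(C) = exp(−0.000807 × 400) = 0.724119
R(D) = exp(−0.0000736 × 400) = 0.970989
Series (B and C): 0.889052 × 0.724119 = 0.643779
Parallel ([0.643779] and D): 1 − (1 − 0.643779)(1 − 0.970989) = 0.989666
Series (A and [0.989666]): 0.880910 × 0.989666 = 0.8718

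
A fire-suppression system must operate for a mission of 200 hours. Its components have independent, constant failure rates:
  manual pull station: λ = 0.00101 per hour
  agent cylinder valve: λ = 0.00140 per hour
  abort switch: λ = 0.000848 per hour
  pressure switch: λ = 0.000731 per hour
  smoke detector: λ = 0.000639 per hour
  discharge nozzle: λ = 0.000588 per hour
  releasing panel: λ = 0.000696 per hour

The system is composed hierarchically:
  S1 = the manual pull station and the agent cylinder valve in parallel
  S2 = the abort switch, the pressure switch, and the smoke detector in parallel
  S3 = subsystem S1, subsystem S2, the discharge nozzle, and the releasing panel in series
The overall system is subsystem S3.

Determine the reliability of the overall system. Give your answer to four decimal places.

0.7371

R(manual pull station) = exp(−0.00101 × 200) = 0.817095
R(agent cylinder valve) = exp(−0.00140 × 200) = 0.755784
R(abort switch) = exp(−0.000848 × 200) = 0.844002
R(pressure switch) = exp(−0.000731 × 200) = 0.863985
R(smoke detector) = exp(−0.000639 × 200) = 0.880029
R(discharge nozzle) = exp(−0.000588 × 200) = 0.889052
R(releasing panel) = exp(−0.000696 × 200) = 0.870054
Parallel (manual pull station and agent cylinder valve): 1 − (1 − 0.817095)(1 − 0.755784) = 0.955332
Parallel (abort switch, pressure switch, and smoke detector): 1 − (1 − 0.844002)(1 − 0.863985)(1 − 0.880029) = 0.997454
Series ([0.955332], [0.997454], discharge nozzle, and releasing panel): 0.955332 × 0.997454 × 0.889052 × 0.870054 = 0.7371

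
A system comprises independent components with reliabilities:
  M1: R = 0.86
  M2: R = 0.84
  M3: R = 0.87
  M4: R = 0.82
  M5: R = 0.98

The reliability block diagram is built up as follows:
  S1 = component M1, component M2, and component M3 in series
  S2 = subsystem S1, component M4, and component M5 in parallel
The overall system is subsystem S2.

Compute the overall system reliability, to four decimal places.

0.9987

Series (M1, M2, and M3): 0.860000 × 0.840000 × 0.870000 = 0.628488
Parallel ([0.628488], M4, and M5): 1 − (1 − 0.628488)(1 − 0.820000)(1 − 0.980000) = 0.9987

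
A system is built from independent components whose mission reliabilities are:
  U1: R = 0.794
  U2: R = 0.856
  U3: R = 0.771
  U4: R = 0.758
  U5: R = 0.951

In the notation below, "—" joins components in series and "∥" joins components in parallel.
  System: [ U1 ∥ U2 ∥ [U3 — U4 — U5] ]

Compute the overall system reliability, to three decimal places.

0.987

Series (U3, U4, and U5): 0.77100 × 0.75800 × 0.95100 = 0.55578
Parallel (U1, U2, and [0.55578]): 1 − (1 − 0.79400)(1 − 0.85600)(1 − 0.55578) = 0.987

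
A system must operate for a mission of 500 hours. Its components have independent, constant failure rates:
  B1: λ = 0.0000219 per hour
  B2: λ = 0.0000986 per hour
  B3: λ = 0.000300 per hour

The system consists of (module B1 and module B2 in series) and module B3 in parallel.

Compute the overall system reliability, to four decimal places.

R(B1) = exp(−0.0000219 × 500) = 0.989110
R(B2) = exp(−0.0000986 × 500) = 0.951896
R(B3) = exp(−0.000300 × 500) = 0.860708
Series (B1 and B2): 0.989110 × 0.951896 = 0.941530
Parallel ([0.941530] and B3): 1 − (1 − 0.941530)(1 − 0.860708) = 0.9919

0.9919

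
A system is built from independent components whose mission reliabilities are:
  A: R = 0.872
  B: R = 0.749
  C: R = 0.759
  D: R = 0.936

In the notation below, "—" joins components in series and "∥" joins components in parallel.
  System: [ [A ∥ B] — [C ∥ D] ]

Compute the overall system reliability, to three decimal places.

Parallel (A and B): 1 − (1 − 0.87200)(1 − 0.74900) = 0.96787
Parallel (C and D): 1 − (1 − 0.75900)(1 − 0.93600) = 0.98458
Series ([0.96787] and [0.98458]): 0.96787 × 0.98458 = 0.953

0.953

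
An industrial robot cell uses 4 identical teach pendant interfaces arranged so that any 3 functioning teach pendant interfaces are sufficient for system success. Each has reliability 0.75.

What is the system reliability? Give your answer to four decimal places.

0.7383

R = Σ_{i=3}^{4} C(4,i) p^i (1−p)^{4−i} with p = 0.75
C(4,3)·0.75^3·0.25^1 = 0.421875
C(4,4)·0.75^4·0.25^0 = 0.316406
Sum = 0.7383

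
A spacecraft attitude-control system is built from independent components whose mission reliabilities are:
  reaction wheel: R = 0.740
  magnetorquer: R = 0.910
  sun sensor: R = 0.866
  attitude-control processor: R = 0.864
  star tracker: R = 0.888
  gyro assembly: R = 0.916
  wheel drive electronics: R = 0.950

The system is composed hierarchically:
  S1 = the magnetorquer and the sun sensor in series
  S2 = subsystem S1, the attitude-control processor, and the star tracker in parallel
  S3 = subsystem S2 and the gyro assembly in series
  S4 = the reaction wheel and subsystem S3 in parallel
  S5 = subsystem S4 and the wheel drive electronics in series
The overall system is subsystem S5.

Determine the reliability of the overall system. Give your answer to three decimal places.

0.929

Series (magnetorquer and sun sensor): 0.91000 × 0.86600 = 0.78806
Parallel ([0.78806], attitude-control processor, and star tracker): 1 − (1 − 0.78806)(1 − 0.86400)(1 − 0.88800) = 0.99677
Series ([0.99677] and gyro assembly): 0.99677 × 0.91600 = 0.91304
Parallel (reaction wheel and [0.91304]): 1 − (1 − 0.74000)(1 − 0.91304) = 0.97739
Series ([0.97739] and wheel drive electronics): 0.97739 × 0.95000 = 0.929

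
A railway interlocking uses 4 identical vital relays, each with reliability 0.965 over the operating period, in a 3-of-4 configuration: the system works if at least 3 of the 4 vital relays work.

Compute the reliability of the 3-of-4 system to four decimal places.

R = Σ_{i=3}^{4} C(4,i) p^i (1−p)^{4−i} with p = 0.965
C(4,3)·0.965^3·0.035^1 = 0.125808
C(4,4)·0.965^4·0.035^0 = 0.867180
Sum = 0.9930

0.9930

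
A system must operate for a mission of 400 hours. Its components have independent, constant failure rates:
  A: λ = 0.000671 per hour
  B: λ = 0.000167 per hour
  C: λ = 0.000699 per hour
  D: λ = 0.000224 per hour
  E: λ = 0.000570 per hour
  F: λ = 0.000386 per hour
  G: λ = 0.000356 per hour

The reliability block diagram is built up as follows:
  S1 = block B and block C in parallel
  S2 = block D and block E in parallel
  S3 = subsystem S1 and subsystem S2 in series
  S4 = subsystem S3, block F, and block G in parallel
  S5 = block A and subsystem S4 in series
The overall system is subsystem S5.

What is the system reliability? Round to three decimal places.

0.764

R(A) = exp(−0.000671 × 400) = 0.76460
R(B) = exp(−0.000167 × 400) = 0.93538
R(C) = exp(−0.000699 × 400) = 0.75609
R(D) = exp(−0.000224 × 400) = 0.91430
R(E) = exp(−0.000570 × 400) = 0.79612
R(F) = exp(−0.000386 × 400) = 0.85693
R(G) = exp(−0.000356 × 400) = 0.86727
Parallel (B and C): 1 − (1 − 0.93538)(1 − 0.75609) = 0.98424
Parallel (D and E): 1 − (1 − 0.91430)(1 − 0.79612) = 0.98253
Series ([0.98424] and [0.98253]): 0.98424 × 0.98253 = 0.96705
Parallel ([0.96705], F, and G): 1 − (1 − 0.96705)(1 − 0.85693)(1 − 0.86727) = 0.99937
Series (A and [0.99937]): 0.76460 × 0.99937 = 0.764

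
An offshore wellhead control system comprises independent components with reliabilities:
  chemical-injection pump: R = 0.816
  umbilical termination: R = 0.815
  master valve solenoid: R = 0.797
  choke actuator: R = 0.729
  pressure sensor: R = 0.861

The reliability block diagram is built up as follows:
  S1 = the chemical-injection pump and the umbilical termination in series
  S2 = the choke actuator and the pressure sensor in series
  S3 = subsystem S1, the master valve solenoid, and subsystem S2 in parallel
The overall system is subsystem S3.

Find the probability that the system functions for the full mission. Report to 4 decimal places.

Series (chemical-injection pump and umbilical termination): 0.816000 × 0.815000 = 0.665040
Series (choke actuator and pressure sensor): 0.729000 × 0.861000 = 0.627669
Parallel ([0.665040], master valve solenoid, and [0.627669]): 1 − (1 − 0.665040)(1 − 0.797000)(1 − 0.627669) = 0.9747

0.9747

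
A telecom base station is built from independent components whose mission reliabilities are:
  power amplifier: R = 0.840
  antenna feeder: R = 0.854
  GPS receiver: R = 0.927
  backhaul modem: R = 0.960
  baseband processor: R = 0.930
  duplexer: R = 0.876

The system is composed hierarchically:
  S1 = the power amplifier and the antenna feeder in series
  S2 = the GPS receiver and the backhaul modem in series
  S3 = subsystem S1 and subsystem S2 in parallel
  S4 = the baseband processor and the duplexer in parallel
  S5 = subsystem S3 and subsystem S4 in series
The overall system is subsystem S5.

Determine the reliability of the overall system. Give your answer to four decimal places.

Series (power amplifier and antenna feeder): 0.840000 × 0.854000 = 0.717360
Series (GPS receiver and backhaul modem): 0.927000 × 0.960000 = 0.889920
Parallel ([0.717360] and [0.889920]): 1 − (1 − 0.717360)(1 − 0.889920) = 0.968887
Parallel (baseband processor and duplexer): 1 − (1 − 0.930000)(1 − 0.876000) = 0.991320
Series ([0.968887] and [0.991320]): 0.968887 × 0.991320 = 0.9605

0.9605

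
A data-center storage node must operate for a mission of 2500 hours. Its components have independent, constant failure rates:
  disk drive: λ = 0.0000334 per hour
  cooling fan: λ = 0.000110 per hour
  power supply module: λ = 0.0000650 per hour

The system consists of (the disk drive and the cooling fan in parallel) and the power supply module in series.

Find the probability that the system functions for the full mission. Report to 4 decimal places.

0.8336

R(disk drive) = exp(−0.0000334 × 2500) = 0.919891
R(cooling fan) = exp(−0.000110 × 2500) = 0.759572
R(power supply module) = exp(−0.0000650 × 2500) = 0.850016
Parallel (disk drive and cooling fan): 1 − (1 − 0.919891)(1 − 0.759572) = 0.980740
Series ([0.980740] and power supply module): 0.980740 × 0.850016 = 0.8336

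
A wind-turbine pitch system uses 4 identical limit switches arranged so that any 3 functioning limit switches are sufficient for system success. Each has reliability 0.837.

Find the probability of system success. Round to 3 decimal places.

0.873

R = Σ_{i=3}^{4} C(4,i) p^i (1−p)^{4−i} with p = 0.837
C(4,3)·0.837^3·0.163^1 = 0.38232
C(4,4)·0.837^4·0.163^0 = 0.49080
Sum = 0.873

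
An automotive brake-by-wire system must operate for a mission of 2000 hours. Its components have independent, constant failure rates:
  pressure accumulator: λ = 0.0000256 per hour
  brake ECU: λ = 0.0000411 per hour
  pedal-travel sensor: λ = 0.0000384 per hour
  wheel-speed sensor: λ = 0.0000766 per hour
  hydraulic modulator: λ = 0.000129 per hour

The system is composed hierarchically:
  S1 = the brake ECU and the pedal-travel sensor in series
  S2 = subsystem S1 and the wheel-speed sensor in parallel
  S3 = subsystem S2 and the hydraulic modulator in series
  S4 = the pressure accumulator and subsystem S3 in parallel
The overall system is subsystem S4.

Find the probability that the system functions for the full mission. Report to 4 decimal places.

R(pressure accumulator) = exp(−0.0000256 × 2000) = 0.950089
R(brake ECU) = exp(−0.0000411 × 2000) = 0.921088
R(pedal-travel sensor) = exp(−0.0000384 × 2000) = 0.926075
R(wheel-speed sensor) = exp(−0.0000766 × 2000) = 0.857958
R(hydraulic modulator) = exp(−0.000129 × 2000) = 0.772595
Series (brake ECU and pedal-travel sensor): 0.921088 × 0.926075 = 0.852997
Parallel ([0.852997] and wheel-speed sensor): 1 − (1 − 0.852997)(1 − 0.857958) = 0.979119
Series ([0.979119] and hydraulic modulator): 0.979119 × 0.772595 = 0.756462
Parallel (pressure accumulator and [0.756462]): 1 − (1 − 0.950089)(1 − 0.756462) = 0.9878

0.9878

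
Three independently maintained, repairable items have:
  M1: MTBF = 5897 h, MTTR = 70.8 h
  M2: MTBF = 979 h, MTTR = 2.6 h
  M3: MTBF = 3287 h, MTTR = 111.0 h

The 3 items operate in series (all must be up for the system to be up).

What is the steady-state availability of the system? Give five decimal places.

A(M1) = MTBF/(MTBF+MTTR) = 5897/(5897+70.8) = 0.988136
A(M2) = MTBF/(MTBF+MTTR) = 979/(979+2.6) = 0.997351
A(M3) = MTBF/(MTBF+MTTR) = 3287/(3287+111.0) = 0.967334
Series availability: 0.988136 × 0.997351 × 0.967334 = 0.95333

0.95333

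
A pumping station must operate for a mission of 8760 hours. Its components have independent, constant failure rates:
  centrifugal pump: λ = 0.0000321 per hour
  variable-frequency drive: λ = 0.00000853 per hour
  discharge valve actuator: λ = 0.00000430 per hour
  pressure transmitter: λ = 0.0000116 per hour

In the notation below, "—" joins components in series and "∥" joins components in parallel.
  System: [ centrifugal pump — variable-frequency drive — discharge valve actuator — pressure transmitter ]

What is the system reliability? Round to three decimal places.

R(centrifugal pump) = exp(−0.0000321 × 8760) = 0.75488
R(variable-frequency drive) = exp(−0.00000853 × 8760) = 0.92800
R(discharge valve actuator) = exp(−0.00000430 × 8760) = 0.96303
R(pressure transmitter) = exp(−0.0000116 × 8760) = 0.90338
Series (centrifugal pump, variable-frequency drive, discharge valve actuator, and pressure transmitter): 0.75488 × 0.92800 × 0.96303 × 0.90338 = 0.609

0.609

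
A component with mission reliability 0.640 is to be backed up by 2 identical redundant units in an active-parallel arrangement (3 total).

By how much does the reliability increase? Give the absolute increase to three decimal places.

0.313

R_before = 0.640
R_after = 1 − (1 − 0.640)^3 = 0.953
ΔR = 0.953 − 0.640 = 0.313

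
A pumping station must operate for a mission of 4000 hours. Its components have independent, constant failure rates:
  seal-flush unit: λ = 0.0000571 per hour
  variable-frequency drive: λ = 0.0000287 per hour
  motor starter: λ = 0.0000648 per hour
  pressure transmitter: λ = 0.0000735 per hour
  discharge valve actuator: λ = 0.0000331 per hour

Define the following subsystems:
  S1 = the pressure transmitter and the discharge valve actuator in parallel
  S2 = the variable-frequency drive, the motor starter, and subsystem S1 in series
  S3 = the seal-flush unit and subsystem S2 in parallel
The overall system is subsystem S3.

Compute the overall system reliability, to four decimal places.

R(seal-flush unit) = exp(−0.0000571 × 4000) = 0.795806
R(variable-frequency drive) = exp(−0.0000287 × 4000) = 0.891544
R(motor starter) = exp(−0.0000648 × 4000) = 0.771669
R(pressure transmitter) = exp(−0.0000735 × 4000) = 0.745276
R(discharge valve actuator) = exp(−0.0000331 × 4000) = 0.875991
Parallel (pressure transmitter and discharge valve actuator): 1 − (1 − 0.745276)(1 − 0.875991) = 0.968412
Series (variable-frequency drive, motor starter, and [0.968412]): 0.891544 × 0.771669 × 0.968412 = 0.666245
Parallel (seal-flush unit and [0.666245]): 1 − (1 − 0.795806)(1 − 0.666245) = 0.9318

0.9318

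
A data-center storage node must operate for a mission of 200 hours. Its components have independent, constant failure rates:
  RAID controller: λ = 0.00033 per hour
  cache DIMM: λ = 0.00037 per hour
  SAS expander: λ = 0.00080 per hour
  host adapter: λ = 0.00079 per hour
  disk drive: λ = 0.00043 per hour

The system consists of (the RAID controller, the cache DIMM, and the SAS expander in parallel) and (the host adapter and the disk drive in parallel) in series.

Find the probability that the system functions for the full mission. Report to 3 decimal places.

0.987

R(RAID controller) = exp(−0.00033 × 200) = 0.93613
R(cache DIMM) = exp(−0.00037 × 200) = 0.92867
R(SAS expander) = exp(−0.00080 × 200) = 0.85214
R(host adapter) = exp(−0.00079 × 200) = 0.85385
R(disk drive) = exp(−0.00043 × 200) = 0.91759
Parallel (RAID controller, cache DIMM, and SAS expander): 1 − (1 − 0.93613)(1 − 0.92867)(1 − 0.85214) = 0.99933
Parallel (host adapter and disk drive): 1 − (1 − 0.85385)(1 − 0.91759) = 0.98796
Series ([0.99933] and [0.98796]): 0.99933 × 0.98796 = 0.987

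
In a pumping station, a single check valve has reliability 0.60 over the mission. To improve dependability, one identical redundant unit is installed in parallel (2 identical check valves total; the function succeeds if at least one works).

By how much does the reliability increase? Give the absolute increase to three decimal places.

0.240

R_before = 0.60
R_after = 1 − (1 − 0.60)^2 = 0.840
ΔR = 0.840 − 0.60 = 0.240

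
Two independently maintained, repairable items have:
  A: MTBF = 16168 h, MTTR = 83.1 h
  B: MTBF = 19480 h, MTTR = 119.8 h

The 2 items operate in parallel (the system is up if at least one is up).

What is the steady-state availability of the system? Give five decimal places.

A(A) = MTBF/(MTBF+MTTR) = 16168/(16168+83.1) = 0.994886
A(B) = MTBF/(MTBF+MTTR) = 19480/(19480+119.8) = 0.993888
Parallel availability: 1 − (1 − 0.994886)(1 − 0.993888) = 0.99997

0.99997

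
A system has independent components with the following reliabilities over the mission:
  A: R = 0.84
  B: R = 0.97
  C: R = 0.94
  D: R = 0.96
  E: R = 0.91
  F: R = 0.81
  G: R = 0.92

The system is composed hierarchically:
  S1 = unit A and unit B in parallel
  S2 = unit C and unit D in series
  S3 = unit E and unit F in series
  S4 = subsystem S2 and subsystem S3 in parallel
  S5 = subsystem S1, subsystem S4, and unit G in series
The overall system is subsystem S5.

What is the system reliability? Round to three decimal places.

Parallel (A and B): 1 − (1 − 0.84000)(1 − 0.97000) = 0.99520
Series (C and D): 0.94000 × 0.96000 = 0.90240
Series (E and F): 0.91000 × 0.81000 = 0.73710
Parallel ([0.90240] and [0.73710]): 1 − (1 − 0.90240)(1 − 0.73710) = 0.97434
Series ([0.99520], [0.97434], and G): 0.99520 × 0.97434 × 0.92000 = 0.892

0.892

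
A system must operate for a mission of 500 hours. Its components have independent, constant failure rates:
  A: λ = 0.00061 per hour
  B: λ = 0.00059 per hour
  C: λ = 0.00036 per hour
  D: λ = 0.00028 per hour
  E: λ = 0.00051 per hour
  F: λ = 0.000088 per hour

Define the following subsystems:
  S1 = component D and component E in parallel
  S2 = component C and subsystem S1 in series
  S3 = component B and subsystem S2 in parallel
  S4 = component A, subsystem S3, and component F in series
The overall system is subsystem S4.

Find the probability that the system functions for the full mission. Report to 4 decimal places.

R(A) = exp(−0.00061 × 500) = 0.737123
R(B) = exp(−0.00059 × 500) = 0.744532
R(C) = exp(−0.00036 × 500) = 0.835270
R(D) = exp(−0.00028 × 500) = 0.869358
R(E) = exp(−0.00051 × 500) = 0.774916
R(F) = exp(−0.000088 × 500) = 0.956954
Parallel (D and E): 1 − (1 − 0.869358)(1 − 0.774916) = 0.970595
Series (C and [0.970595]): 0.835270 × 0.970595 = 0.810709
Parallel (B and [0.810709]): 1 − (1 − 0.744532)(1 − 0.810709) = 0.951642
Series (A, [0.951642], and F): 0.737123 × 0.951642 × 0.956954 = 0.6713

0.6713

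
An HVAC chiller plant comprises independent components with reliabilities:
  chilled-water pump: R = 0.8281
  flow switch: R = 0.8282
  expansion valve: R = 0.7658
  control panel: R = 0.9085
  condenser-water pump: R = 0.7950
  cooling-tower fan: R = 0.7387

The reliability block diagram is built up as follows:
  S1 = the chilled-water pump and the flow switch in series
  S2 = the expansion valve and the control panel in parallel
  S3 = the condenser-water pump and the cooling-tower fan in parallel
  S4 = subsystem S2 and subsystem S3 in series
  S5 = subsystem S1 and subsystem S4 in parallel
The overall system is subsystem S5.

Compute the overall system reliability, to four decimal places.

0.9768

Series (chilled-water pump and flow switch): 0.828100 × 0.828200 = 0.685832
Parallel (expansion valve and control panel): 1 − (1 − 0.765800)(1 − 0.908500) = 0.978571
Parallel (condenser-water pump and cooling-tower fan): 1 − (1 − 0.795000)(1 − 0.738700) = 0.946434
Series ([0.978571] and [0.946434]): 0.978571 × 0.946434 = 0.926153
Parallel ([0.685832] and [0.926153]): 1 − (1 − 0.685832)(1 − 0.926153) = 0.9768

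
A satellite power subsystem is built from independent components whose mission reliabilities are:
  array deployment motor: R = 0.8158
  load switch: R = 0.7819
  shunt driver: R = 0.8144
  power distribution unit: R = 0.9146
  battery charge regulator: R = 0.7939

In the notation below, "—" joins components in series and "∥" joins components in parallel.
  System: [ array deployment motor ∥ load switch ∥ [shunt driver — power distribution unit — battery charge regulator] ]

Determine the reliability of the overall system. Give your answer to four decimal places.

Series (shunt driver, power distribution unit, and battery charge regulator): 0.814400 × 0.914600 × 0.793900 = 0.591337
Parallel (array deployment motor, load switch, and [0.591337]): 1 − (1 − 0.815800)(1 − 0.781900)(1 − 0.591337) = 0.9836

0.9836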